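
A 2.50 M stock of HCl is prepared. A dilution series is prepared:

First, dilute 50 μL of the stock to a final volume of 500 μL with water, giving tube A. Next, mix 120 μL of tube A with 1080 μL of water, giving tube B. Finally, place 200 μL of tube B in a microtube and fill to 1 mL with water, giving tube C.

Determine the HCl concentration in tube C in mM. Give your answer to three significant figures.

5.00 mM

Step 1: 50 μL brought to 500 μL → factor 500/50 = 10
Step 2: 120 μL + 1080 μL = 1200 μL total → factor 1200/120 = 10
Step 3: 200 μL brought to 1 mL → factor 1000/200 = 5
Overall dilution factor = 10 × 10 × 5 = 500
Final = 2.50 M / 500 = 0.005000 M = 5.00 mM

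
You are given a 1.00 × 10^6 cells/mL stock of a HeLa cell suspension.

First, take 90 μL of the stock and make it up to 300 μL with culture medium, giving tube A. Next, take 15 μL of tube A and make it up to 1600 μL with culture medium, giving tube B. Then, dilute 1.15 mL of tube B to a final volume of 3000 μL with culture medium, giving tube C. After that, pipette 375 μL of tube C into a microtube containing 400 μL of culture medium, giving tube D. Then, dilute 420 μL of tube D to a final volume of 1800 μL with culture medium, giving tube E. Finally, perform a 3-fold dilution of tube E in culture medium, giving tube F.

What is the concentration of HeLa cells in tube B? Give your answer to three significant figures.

2.81 × 10^3 cells/mL

Step 1: 90 μL brought to 300 μL → factor 300/90 = 3.3333
Step 2: 15 μL brought to 1600 μL → factor 1600/15 = 106.67
Dilution factor through tube B = 3.3333 × 106.67 = 355.56
[tube B] = 1.00 × 10^6 cells/mL / 355.56 = 2.81 × 10^3 cells/mL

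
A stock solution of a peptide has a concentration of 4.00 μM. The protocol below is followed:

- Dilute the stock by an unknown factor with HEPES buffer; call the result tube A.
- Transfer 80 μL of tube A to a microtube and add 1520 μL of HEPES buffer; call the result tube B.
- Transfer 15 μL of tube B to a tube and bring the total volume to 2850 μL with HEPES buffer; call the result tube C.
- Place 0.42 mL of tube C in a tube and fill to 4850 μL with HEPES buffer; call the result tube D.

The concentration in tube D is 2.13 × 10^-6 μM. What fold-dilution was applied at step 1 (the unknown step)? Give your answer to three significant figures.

Step 1: unknown factor x
Step 2: 80 μL + 1520 μL = 1600 μL total → factor 1600/80 = 20
Step 3: 15 μL brought to 2850 μL → factor 2850/15 = 190
Step 4: 0.42 mL brought to 4850 μL → factor 4.85/0.42 = 11.548
Product of known-step factors = 43881
Overall factor = 4.00 μM / (2.13 × 10^-6 μM) = 1.8779 × 10^6
x = 1.8779 × 10^6 / 43881 = 42.8

42.8-fold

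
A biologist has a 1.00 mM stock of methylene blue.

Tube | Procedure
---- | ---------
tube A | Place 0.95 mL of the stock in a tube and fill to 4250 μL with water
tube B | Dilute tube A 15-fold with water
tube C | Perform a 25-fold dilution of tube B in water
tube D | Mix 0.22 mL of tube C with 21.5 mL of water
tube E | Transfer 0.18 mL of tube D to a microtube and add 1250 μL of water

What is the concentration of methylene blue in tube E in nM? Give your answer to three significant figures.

Step 1: 0.95 mL brought to 4250 μL → factor 4.25/0.95 = 4.4737
Step 2: 15-fold → factor 15
Step 3: 25-fold → factor 25
Step 4: 0.22 mL + 21.5 mL = 21.72 mL total → factor 21.72/0.22 = 98.727
Step 5: 0.18 mL + 1250 μL = 1.43 mL total → factor 1.43/0.18 = 7.9444
Overall dilution factor = 4.4737 × 15 × 25 × 98.727 × 7.9444 = 1.3158 × 10^6
Final = 1.00 mM / 1.3158 × 10^6 = 7.600 × 10^-7 mM = 0.760 nM

0.760 nM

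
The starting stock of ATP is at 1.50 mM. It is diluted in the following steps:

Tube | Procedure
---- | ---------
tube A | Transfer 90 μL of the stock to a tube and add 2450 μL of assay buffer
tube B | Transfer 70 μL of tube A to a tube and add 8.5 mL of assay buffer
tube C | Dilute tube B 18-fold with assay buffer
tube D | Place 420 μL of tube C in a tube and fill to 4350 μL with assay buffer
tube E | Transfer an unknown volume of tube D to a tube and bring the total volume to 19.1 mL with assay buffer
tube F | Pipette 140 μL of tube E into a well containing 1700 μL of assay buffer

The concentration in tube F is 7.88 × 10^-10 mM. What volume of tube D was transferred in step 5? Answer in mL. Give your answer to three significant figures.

Step 1: 90 μL + 2450 μL = 2540 μL total → factor 2540/90 = 28.222
Step 2: 70 μL + 8.5 mL = 8570 μL total → factor 8570/70 = 122.43
Step 3: 18-fold → factor 18
Step 4: 420 μL brought to 4350 μL → factor 4350/420 = 10.357
Step 5: v brought to 19.1 mL → factor = 19.1 mL/v
Step 6: 140 μL + 1700 μL = 1840 μL total → factor 1840/140 = 13.143
Product of known-step factors = 8.466 × 10^6
Overall factor = 1.50 mM / (7.88 × 10^-10 mM) = 1.9036 × 10^9
Step-5 factor = 1.9036 × 10^9 / 8.466 × 10^6 = 224.85
v = 19.1 mL / 224.85 = 0.0849 mL

0.0849 mL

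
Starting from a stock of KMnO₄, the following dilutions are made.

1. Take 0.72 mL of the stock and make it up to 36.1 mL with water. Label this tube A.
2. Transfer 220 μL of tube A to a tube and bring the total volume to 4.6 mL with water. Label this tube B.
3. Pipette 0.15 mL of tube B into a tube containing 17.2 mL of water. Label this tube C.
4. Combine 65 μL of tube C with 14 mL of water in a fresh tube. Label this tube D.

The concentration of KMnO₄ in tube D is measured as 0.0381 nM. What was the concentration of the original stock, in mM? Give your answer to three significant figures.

Step 1: 0.72 mL brought to 36.1 mL → factor 36.1/0.72 = 50.139
Step 2: 220 μL brought to 4.6 mL → factor 4600/220 = 20.909
Step 3: 0.15 mL + 17.2 mL = 17.35 mL total → factor 17.35/0.15 = 115.67
Step 4: 65 μL + 14 mL = 14065 μL total → factor 14065/65 = 216.38
Overall dilution factor = 50.139 × 20.909 × 115.67 × 216.38 = 2.6239 × 10^7
Stock = 0.0381 nM × 2.6239 × 10^7 = 9.997 × 10^5 nM = 1.00 mM

1.00 mM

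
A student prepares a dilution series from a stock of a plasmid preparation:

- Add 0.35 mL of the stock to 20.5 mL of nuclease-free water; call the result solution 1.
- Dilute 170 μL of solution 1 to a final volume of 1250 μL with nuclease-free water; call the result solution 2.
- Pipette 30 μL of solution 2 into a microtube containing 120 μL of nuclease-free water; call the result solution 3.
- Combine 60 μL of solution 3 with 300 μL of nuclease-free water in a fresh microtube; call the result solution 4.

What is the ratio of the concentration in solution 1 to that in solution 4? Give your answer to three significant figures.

221

Step 1: 0.35 mL + 20.5 mL = 20.85 mL total → factor 20.85/0.35 = 59.571
Step 2: 170 μL brought to 1250 μL → factor 1250/170 = 7.3529
Step 3: 30 μL + 120 μL = 150 μL total → factor 150/30 = 5
Step 4: 60 μL + 300 μL = 360 μL total → factor 360/60 = 6
Dilution factor to solution 1 = 59.571; to solution 4 = 13141
[solution 1]/[solution 4] = (factor to solution 4)/(factor to solution 1) = 13141/59.571 = 221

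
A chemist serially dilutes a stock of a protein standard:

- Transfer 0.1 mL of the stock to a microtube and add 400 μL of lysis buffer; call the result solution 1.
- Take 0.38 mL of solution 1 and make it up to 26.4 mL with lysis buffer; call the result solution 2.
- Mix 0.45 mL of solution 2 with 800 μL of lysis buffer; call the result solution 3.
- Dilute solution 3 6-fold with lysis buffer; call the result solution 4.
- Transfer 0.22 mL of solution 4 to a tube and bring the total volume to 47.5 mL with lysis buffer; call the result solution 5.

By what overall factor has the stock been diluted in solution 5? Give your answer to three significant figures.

1.25 × 10^6

Step 1: 0.1 mL + 400 μL = 0.5 mL total → factor 0.5/0.1 = 5
Step 2: 0.38 mL brought to 26.4 mL → factor 26.4/0.38 = 69.474
Step 3: 0.45 mL + 800 μL = 1.25 mL total → factor 1.25/0.45 = 2.7778
Step 4: 6-fold → factor 6
Step 5: 0.22 mL brought to 47.5 mL → factor 47.5/0.22 = 215.91
Overall dilution factor = 5 × 69.474 × 2.7778 × 6 × 215.91 = 1.25 × 10^6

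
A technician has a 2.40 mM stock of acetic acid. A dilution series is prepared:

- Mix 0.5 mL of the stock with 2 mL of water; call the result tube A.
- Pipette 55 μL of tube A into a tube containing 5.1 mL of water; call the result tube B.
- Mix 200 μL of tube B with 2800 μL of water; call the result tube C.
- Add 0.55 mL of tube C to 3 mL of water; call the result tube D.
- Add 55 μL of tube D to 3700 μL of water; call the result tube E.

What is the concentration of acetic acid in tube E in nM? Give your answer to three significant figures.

Step 1: 0.5 mL + 2 mL = 2.5 mL total → factor 2.5/0.5 = 5
Step 2: 55 μL + 5.1 mL = 5155 μL total → factor 5155/55 = 93.727
Step 3: 200 μL + 2800 μL = 3000 μL total → factor 3000/200 = 15
Step 4: 0.55 mL + 3 mL = 3.55 mL total → factor 3.55/0.55 = 6.4545
Step 5: 55 μL + 3700 μL = 3755 μL total → factor 3755/55 = 68.273
Overall dilution factor = 5 × 93.727 × 15 × 6.4545 × 68.273 = 3.0977 × 10^6
Final = 2.40 mM / 3.0977 × 10^6 = 7.748 × 10^-7 mM = 0.775 nM

0.775 nM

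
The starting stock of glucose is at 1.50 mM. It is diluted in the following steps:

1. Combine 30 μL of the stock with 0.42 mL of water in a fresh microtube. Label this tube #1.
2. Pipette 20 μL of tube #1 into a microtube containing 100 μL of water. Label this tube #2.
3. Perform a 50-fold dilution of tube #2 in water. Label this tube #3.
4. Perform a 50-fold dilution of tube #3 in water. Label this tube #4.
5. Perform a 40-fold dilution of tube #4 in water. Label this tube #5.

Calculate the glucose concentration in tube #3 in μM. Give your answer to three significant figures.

Step 1: 30 μL + 0.42 mL = 450 μL total → factor 450/30 = 15
Step 2: 20 μL + 100 μL = 120 μL total → factor 120/20 = 6
Step 3: 50-fold → factor 50
Dilution factor through tube #3 = 15 × 6 × 50 = 4500
[tube #3] = 1.50 mM / 4500 = 0.0003333 mM = 0.333 μM

0.333 μM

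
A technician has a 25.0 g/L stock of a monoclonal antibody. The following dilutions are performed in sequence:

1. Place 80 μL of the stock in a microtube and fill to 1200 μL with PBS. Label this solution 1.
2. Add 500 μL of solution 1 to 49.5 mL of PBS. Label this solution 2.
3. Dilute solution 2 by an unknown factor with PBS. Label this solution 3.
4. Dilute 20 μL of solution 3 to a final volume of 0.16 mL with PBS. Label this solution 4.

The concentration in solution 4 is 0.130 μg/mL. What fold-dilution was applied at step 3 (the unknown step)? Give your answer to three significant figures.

16.0-fold

Step 1: 80 μL brought to 1200 μL → factor 1200/80 = 15
Step 2: 500 μL + 49.5 mL = 50000 μL total → factor 50000/500 = 100
Step 3: unknown factor x
Step 4: 20 μL brought to 0.16 mL → factor 160/20 = 8
Product of known-step factors = 12000
Overall factor = 25.0 g/L / (0.130 μg/mL) = 1.9231 × 10^5
x = 1.9231 × 10^5 / 12000 = 16.0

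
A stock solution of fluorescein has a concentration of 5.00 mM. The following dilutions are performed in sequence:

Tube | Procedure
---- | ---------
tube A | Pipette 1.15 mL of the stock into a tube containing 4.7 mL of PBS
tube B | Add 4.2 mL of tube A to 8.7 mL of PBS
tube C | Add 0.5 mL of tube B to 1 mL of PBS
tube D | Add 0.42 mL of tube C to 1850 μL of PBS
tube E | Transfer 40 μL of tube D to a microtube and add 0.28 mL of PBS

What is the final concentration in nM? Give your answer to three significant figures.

Step 1: 1.15 mL + 4.7 mL = 5.85 mL total → factor 5.85/1.15 = 5.087
Step 2: 4.2 mL + 8.7 mL = 12.9 mL total → factor 12.9/4.2 = 3.0714
Step 3: 0.5 mL + 1 mL = 1.5 mL total → factor 1.5/0.5 = 3
Step 4: 0.42 mL + 1850 μL = 2.27 mL total → factor 2.27/0.42 = 5.4048
Step 5: 40 μL + 0.28 mL = 320 μL total → factor 320/40 = 8
Overall dilution factor = 5.087 × 3.0714 × 3 × 5.4048 × 8 = 2026.7
Final = 5.00 mM / 2026.7 = 0.002467 mM = 2.47 × 10^3 nM

2.47 × 10^3 nM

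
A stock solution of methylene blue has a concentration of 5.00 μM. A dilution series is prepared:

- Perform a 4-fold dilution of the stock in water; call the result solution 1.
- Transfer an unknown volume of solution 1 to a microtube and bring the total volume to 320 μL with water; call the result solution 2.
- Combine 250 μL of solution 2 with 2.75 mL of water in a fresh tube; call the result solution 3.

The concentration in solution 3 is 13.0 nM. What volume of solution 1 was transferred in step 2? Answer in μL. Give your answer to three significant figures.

Step 1: 4-fold → factor 4
Step 2: v brought to 320 μL → factor = 320 μL/v
Step 3: 250 μL + 2.75 mL = 3000 μL total → factor 3000/250 = 12
Product of known-step factors = 48
Overall factor = 5.00 μM / (13.0 nM) = 384.62
Step-2 factor = 384.62 / 48 = 8.0128
v = 320 μL / 8.0128 = 39.9 μL

39.9 μL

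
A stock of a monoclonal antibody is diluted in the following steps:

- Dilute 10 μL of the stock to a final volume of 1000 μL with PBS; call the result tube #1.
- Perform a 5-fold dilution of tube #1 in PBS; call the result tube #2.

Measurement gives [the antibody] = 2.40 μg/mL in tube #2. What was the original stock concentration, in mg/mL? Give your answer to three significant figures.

1.20 mg/mL

Step 1: 10 μL brought to 1000 μL → factor 1000/10 = 100
Step 2: 5-fold → factor 5
Overall dilution factor = 100 × 5 = 500
Stock = 2.40 μg/mL × 500 = 1200 μg/mL = 1.20 mg/mL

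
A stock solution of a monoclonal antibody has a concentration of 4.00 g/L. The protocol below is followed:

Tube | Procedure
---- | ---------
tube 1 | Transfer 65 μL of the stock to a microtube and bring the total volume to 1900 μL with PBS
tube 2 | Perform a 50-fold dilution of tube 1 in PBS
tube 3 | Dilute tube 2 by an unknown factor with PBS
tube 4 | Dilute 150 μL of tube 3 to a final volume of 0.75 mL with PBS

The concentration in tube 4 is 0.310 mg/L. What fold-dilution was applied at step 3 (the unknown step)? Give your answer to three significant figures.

1.77-fold

Step 1: 65 μL brought to 1900 μL → factor 1900/65 = 29.231
Step 2: 50-fold → factor 50
Step 3: unknown factor x
Step 4: 150 μL brought to 0.75 mL → factor 750/150 = 5
Product of known-step factors = 7307.7
Overall factor = 4.00 g/L / (0.310 mg/L) = 12903
x = 12903 / 7307.7 = 1.77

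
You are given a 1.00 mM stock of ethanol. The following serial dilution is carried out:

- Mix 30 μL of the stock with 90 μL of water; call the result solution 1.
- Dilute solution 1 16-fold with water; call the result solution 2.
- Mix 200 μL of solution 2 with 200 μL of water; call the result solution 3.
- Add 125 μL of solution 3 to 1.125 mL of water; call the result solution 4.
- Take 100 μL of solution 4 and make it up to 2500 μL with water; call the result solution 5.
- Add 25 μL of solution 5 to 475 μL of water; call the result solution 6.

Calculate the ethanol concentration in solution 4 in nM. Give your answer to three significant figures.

Step 1: 30 μL + 90 μL = 120 μL total → factor 120/30 = 4
Step 2: 16-fold → factor 16
Step 3: 200 μL + 200 μL = 400 μL total → factor 400/200 = 2
Step 4: 125 μL + 1.125 mL = 1250 μL total → factor 1250/125 = 10
Dilution factor through solution 4 = 4 × 16 × 2 × 10 = 1280
[solution 4] = 1.00 mM / 1280 = 0.0007813 mM = 781 nM

781 nM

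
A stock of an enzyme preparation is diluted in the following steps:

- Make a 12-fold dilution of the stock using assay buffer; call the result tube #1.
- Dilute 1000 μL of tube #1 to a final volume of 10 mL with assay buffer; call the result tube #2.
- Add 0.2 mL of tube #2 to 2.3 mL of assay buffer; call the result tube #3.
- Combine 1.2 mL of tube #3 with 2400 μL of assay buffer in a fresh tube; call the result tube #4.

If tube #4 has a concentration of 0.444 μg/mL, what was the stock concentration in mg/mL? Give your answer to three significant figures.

Step 1: 12-fold → factor 12
Step 2: 1000 μL brought to 10 mL → factor 10000/1000 = 10
Step 3: 0.2 mL + 2.3 mL = 2.5 mL total → factor 2.5/0.2 = 12.5
Step 4: 1.2 mL + 2400 μL = 3.6 mL total → factor 3.6/1.2 = 3
Overall dilution factor = 12 × 10 × 12.5 × 3 = 4500
Stock = 0.444 μg/mL × 4500 = 1998 μg/mL = 2.00 mg/mL

2.00 mg/mL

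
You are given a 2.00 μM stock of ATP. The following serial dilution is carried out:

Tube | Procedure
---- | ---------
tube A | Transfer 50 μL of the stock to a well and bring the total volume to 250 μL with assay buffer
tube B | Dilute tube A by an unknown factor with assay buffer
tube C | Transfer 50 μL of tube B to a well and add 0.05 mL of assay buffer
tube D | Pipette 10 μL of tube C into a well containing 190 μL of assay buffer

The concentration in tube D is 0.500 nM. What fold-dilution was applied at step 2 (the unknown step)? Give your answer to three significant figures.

20.0-fold

Step 1: 50 μL brought to 250 μL → factor 250/50 = 5
Step 2: unknown factor x
Step 3: 50 μL + 0.05 mL = 100 μL total → factor 100/50 = 2
Step 4: 10 μL + 190 μL = 200 μL total → factor 200/10 = 20
Product of known-step factors = 200
Overall factor = 2.00 μM / (0.500 nM) = 4000
x = 4000 / 200 = 20.0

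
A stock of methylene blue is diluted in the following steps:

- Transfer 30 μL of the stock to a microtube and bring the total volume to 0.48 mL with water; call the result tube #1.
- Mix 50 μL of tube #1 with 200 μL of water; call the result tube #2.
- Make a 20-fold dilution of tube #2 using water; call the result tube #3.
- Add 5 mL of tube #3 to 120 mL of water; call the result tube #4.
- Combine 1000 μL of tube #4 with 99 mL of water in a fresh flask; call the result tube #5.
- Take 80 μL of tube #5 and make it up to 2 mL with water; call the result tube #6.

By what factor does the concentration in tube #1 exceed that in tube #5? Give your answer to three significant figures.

Step 1: 30 μL brought to 0.48 mL → factor 480/30 = 16
Step 2: 50 μL + 200 μL = 250 μL total → factor 250/50 = 5
Step 3: 20-fold → factor 20
Step 4: 5 mL + 120 mL = 125 mL total → factor 125/5 = 25
Step 5: 1000 μL + 99 mL = 1 × 10^5 μL total → factor 1 × 10^5/1000 = 100
Dilution factor to tube #1 = 16; to tube #5 = 4 × 10^6
[tube #1]/[tube #5] = (factor to tube #5)/(factor to tube #1) = 4 × 10^6/16 = 2.50 × 10^5

2.50 × 10^5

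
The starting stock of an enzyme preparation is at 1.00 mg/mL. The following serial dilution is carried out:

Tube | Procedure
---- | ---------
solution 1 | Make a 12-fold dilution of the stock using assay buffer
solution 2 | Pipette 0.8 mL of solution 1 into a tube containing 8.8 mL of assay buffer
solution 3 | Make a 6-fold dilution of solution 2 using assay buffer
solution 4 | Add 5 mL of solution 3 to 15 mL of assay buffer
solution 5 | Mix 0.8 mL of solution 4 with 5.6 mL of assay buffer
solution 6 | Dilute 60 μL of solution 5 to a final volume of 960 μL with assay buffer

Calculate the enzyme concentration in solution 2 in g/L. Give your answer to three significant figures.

Step 1: 12-fold → factor 12
Step 2: 0.8 mL + 8.8 mL = 9.6 mL total → factor 9.6/0.8 = 12
Dilution factor through solution 2 = 12 × 12 = 144
[solution 2] = 1.00 mg/mL / 144 = 0.006944 mg/mL = 0.00694 g/L

0.00694 g/L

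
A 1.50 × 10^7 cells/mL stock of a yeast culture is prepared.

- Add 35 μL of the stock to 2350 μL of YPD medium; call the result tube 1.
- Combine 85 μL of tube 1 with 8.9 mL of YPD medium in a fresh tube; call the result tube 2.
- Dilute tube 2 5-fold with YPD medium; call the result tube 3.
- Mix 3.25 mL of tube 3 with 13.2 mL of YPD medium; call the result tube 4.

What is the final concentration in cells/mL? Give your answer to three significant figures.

82.3 cells/mL

Step 1: 35 μL + 2350 μL = 2385 μL total → factor 2385/35 = 68.143
Step 2: 85 μL + 8.9 mL = 8985 μL total → factor 8985/85 = 105.71
Step 3: 5-fold → factor 5
Step 4: 3.25 mL + 13.2 mL = 16.45 mL total → factor 16.45/3.25 = 5.0615
Overall dilution factor = 68.143 × 105.71 × 5 × 5.0615 = 1.8229 × 10^5
Final = 1.50 × 10^7 cells/mL / 1.8229 × 10^5 = 82.3 cells/mL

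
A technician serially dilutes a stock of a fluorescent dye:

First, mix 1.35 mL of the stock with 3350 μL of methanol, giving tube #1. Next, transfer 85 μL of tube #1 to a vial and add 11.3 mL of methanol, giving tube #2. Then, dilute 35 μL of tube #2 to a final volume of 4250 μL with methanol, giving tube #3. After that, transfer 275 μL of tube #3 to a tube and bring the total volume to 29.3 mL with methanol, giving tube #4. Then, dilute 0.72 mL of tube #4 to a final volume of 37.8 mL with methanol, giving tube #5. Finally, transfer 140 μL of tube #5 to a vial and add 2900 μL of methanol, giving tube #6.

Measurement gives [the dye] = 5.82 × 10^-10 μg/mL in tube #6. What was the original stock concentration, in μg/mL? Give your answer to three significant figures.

Step 1: 1.35 mL + 3350 μL = 4.7 mL total → factor 4.7/1.35 = 3.4815
Step 2: 85 μL + 11.3 mL = 11385 μL total → factor 11385/85 = 133.94
Step 3: 35 μL brought to 4250 μL → factor 4250/35 = 121.43
Step 4: 275 μL brought to 29.3 mL → factor 29300/275 = 106.55
Step 5: 0.72 mL brought to 37.8 mL → factor 37.8/0.72 = 52.5
Step 6: 140 μL + 2900 μL = 3040 μL total → factor 3040/140 = 21.714
Overall dilution factor = 3.4815 × 133.94 × 121.43 × 106.55 × 52.5 × 21.714 = 6.8776 × 10^9
Stock = 5.82 × 10^-10 μg/mL × 6.8776 × 10^9 = 4.00 μg/mL

4.00 μg/mL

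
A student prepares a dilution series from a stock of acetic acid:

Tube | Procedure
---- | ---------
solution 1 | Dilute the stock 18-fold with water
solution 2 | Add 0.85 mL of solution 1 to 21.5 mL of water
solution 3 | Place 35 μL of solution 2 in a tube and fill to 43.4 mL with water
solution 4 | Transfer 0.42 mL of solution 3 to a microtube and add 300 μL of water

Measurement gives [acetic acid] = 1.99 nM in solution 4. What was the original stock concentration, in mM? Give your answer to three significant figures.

Step 1: 18-fold → factor 18
Step 2: 0.85 mL + 21.5 mL = 22.35 mL total → factor 22.35/0.85 = 26.294
Step 3: 35 μL brought to 43.4 mL → factor 43400/35 = 1240
Step 4: 0.42 mL + 300 μL = 0.72 mL total → factor 0.72/0.42 = 1.7143
Overall dilution factor = 18 × 26.294 × 1240 × 1.7143 = 1.0061 × 10^6
Stock = 1.99 nM × 1.0061 × 10^6 = 2.002 × 10^6 nM = 2.00 mM

2.00 mM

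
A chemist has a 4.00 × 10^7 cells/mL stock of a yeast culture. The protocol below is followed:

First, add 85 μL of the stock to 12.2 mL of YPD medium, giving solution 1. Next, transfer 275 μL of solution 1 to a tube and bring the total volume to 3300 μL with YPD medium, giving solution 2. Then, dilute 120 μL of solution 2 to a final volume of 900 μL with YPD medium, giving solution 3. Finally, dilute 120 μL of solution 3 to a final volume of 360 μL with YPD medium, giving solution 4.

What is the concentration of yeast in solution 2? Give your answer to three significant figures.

Step 1: 85 μL + 12.2 mL = 12285 μL total → factor 12285/85 = 144.53
Step 2: 275 μL brought to 3300 μL → factor 3300/275 = 12
Dilution factor through solution 2 = 144.53 × 12 = 1734.4
[solution 2] = 4.00 × 10^7 cells/mL / 1734.4 = 2.31 × 10^4 cells/mL

2.31 × 10^4 cells/mL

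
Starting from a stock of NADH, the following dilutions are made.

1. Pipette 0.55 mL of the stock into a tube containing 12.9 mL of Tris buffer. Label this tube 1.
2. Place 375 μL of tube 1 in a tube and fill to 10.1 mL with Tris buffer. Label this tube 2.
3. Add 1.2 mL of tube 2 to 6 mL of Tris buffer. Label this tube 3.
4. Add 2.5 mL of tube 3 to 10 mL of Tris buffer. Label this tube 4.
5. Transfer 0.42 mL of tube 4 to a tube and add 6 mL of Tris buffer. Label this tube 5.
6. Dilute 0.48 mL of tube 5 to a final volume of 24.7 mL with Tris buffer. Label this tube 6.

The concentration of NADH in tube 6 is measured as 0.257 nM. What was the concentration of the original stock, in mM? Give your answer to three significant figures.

3.99 mM

Step 1: 0.55 mL + 12.9 mL = 13.45 mL total → factor 13.45/0.55 = 24.455
Step 2: 375 μL brought to 10.1 mL → factor 10100/375 = 26.933
Step 3: 1.2 mL + 6 mL = 7.2 mL total → factor 7.2/1.2 = 6
Step 4: 2.5 mL + 10 mL = 12.5 mL total → factor 12.5/2.5 = 5
Step 5: 0.42 mL + 6 mL = 6.42 mL total → factor 6.42/0.42 = 15.286
Step 6: 0.48 mL brought to 24.7 mL → factor 24.7/0.48 = 51.458
Overall dilution factor = 24.455 × 26.933 × 6 × 5 × 15.286 × 51.458 = 1.5542 × 10^7
Stock = 0.257 nM × 1.5542 × 10^7 = 3.994 × 10^6 nM = 3.99 mM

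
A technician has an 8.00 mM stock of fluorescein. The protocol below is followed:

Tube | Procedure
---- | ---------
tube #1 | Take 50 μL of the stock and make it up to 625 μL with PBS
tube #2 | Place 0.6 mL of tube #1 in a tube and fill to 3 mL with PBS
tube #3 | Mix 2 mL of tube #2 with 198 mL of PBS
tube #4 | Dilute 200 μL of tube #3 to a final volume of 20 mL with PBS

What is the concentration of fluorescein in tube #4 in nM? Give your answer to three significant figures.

Step 1: 50 μL brought to 625 μL → factor 625/50 = 12.5
Step 2: 0.6 mL brought to 3 mL → factor 3/0.6 = 5
Step 3: 2 mL + 198 mL = 200 mL total → factor 200/2 = 100
Step 4: 200 μL brought to 20 mL → factor 20000/200 = 100
Overall dilution factor = 12.5 × 5 × 100 × 100 = 6.25 × 10^5
Final = 8.00 mM / 6.25 × 10^5 = 1.280 × 10^-5 mM = 12.8 nM

12.8 nM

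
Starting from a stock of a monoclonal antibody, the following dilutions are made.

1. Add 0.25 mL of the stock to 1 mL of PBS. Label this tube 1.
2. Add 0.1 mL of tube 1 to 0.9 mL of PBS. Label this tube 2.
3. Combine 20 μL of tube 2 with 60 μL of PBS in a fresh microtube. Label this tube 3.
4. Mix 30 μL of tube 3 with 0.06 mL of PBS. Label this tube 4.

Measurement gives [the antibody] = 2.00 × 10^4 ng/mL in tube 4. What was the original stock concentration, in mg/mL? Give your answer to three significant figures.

12.0 mg/mL

Step 1: 0.25 mL + 1 mL = 1.25 mL total → factor 1.25/0.25 = 5
Step 2: 0.1 mL + 0.9 mL = 1 mL total → factor 1/0.1 = 10
Step 3: 20 μL + 60 μL = 80 μL total → factor 80/20 = 4
Step 4: 30 μL + 0.06 mL = 90 μL total → factor 90/30 = 3
Overall dilution factor = 5 × 10 × 4 × 3 = 600
Stock = 2.00 × 10^4 ng/mL × 600 = 1.200 × 10^7 ng/mL = 12.0 mg/mL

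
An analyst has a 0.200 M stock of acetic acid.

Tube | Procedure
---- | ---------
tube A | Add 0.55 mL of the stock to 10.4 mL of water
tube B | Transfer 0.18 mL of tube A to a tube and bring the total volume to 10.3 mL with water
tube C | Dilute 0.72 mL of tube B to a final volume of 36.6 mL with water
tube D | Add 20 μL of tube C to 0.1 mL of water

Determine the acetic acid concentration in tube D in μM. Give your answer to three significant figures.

Step 1: 0.55 mL + 10.4 mL = 10.95 mL total → factor 10.95/0.55 = 19.909
Step 2: 0.18 mL brought to 10.3 mL → factor 10.3/0.18 = 57.222
Step 3: 0.72 mL brought to 36.6 mL → factor 36.6/0.72 = 50.833
Step 4: 20 μL + 0.1 mL = 120 μL total → factor 120/20 = 6
Overall dilution factor = 19.909 × 57.222 × 50.833 × 6 = 3.4747 × 10^5
Final = 0.200 M / 3.4747 × 10^5 = 5.756 × 10^-7 M = 0.576 μM

0.576 μM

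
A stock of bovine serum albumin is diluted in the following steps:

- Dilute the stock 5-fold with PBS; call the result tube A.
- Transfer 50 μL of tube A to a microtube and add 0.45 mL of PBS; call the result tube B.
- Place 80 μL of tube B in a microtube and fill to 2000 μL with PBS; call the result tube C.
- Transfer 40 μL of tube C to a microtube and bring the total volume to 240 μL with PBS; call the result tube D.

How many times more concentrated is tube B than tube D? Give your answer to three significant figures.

150

Step 1: 5-fold → factor 5
Step 2: 50 μL + 0.45 mL = 500 μL total → factor 500/50 = 10
Step 3: 80 μL brought to 2000 μL → factor 2000/80 = 25
Step 4: 40 μL brought to 240 μL → factor 240/40 = 6
Dilution factor to tube B = 50; to tube D = 7500
[tube B]/[tube D] = (factor to tube D)/(factor to tube B) = 7500/50 = 150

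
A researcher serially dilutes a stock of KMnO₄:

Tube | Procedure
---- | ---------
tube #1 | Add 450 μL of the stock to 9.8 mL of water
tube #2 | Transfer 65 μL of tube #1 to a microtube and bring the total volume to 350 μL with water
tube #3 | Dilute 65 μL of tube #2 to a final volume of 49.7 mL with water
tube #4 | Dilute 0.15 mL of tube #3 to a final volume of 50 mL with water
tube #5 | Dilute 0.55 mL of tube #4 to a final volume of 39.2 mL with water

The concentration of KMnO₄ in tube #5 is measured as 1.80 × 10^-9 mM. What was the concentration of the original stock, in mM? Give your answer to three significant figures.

4.01 mM

Step 1: 450 μL + 9.8 mL = 10250 μL total → factor 10250/450 = 22.778
Step 2: 65 μL brought to 350 μL → factor 350/65 = 5.3846
Step 3: 65 μL brought to 49.7 mL → factor 49700/65 = 764.62
Step 4: 0.15 mL brought to 50 mL → factor 50/0.15 = 333.33
Step 5: 0.55 mL brought to 39.2 mL → factor 39.2/0.55 = 71.273
Overall dilution factor = 22.778 × 5.3846 × 764.62 × 333.33 × 71.273 = 2.228 × 10^9
Stock = 1.80 × 10^-9 mM × 2.228 × 10^9 = 4.01 mM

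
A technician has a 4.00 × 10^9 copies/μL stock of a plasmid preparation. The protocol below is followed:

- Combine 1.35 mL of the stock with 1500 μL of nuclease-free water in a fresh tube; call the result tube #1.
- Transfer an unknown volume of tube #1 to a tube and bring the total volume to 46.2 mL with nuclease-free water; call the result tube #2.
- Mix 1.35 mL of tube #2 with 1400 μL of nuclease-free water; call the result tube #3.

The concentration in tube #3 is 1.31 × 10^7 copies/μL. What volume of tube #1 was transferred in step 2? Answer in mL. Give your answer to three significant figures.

0.651 mL

Step 1: 1.35 mL + 1500 μL = 2.85 mL total → factor 2.85/1.35 = 2.1111
Step 2: v brought to 46.2 mL → factor = 46.2 mL/v
Step 3: 1.35 mL + 1400 μL = 2.75 mL total → factor 2.75/1.35 = 2.037
Product of known-step factors = 4.3004
Overall factor = 4.00 × 10^9 copies/μL / (1.31 × 10^7 copies/μL) = 305.34
Step-2 factor = 305.34 / 4.3004 = 71.003
v = 46.2 mL / 71.003 = 0.651 mL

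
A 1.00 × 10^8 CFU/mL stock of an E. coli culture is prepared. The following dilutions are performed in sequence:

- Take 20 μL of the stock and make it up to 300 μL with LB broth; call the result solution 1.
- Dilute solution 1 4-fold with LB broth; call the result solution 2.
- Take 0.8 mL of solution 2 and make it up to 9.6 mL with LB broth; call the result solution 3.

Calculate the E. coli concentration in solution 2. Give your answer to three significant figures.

1.67 × 10^6 CFU/mL

Step 1: 20 μL brought to 300 μL → factor 300/20 = 15
Step 2: 4-fold → factor 4
Dilution factor through solution 2 = 15 × 4 = 60
[solution 2] = 1.00 × 10^8 CFU/mL / 60 = 1.67 × 10^6 CFU/mL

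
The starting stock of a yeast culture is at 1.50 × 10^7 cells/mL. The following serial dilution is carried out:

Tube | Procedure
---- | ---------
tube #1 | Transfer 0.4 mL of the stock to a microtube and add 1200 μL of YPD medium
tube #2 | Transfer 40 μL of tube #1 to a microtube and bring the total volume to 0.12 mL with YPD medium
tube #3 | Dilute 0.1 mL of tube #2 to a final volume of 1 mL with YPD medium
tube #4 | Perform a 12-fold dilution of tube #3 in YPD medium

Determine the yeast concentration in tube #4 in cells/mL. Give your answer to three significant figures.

Step 1: 0.4 mL + 1200 μL = 1.6 mL total → factor 1.6/0.4 = 4
Step 2: 40 μL brought to 0.12 mL → factor 120/40 = 3
Step 3: 0.1 mL brought to 1 mL → factor 1/0.1 = 10
Step 4: 12-fold → factor 12
Overall dilution factor = 4 × 3 × 10 × 12 = 1440
Final = 1.50 × 10^7 cells/mL / 1440 = 1.04 × 10^4 cells/mL

1.04 × 10^4 cells/mL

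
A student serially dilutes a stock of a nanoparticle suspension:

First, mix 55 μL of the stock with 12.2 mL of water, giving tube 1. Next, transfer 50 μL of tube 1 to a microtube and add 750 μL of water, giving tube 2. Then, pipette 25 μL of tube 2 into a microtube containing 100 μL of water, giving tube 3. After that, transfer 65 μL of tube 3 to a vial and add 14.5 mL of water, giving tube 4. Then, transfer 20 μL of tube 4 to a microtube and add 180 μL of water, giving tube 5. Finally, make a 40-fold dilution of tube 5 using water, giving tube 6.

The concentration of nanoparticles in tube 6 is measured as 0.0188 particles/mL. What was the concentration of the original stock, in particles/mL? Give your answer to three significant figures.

Step 1: 55 μL + 12.2 mL = 12255 μL total → factor 12255/55 = 222.82
Step 2: 50 μL + 750 μL = 800 μL total → factor 800/50 = 16
Step 3: 25 μL + 100 μL = 125 μL total → factor 125/25 = 5
Step 4: 65 μL + 14.5 mL = 14565 μL total → factor 14565/65 = 224.08
Step 5: 20 μL + 180 μL = 200 μL total → factor 200/20 = 10
Step 6: 40-fold → factor 40
Overall dilution factor = 222.82 × 16 × 5 × 224.08 × 10 × 40 = 1.5977 × 10^9
Stock = 0.0188 particles/mL × 1.5977 × 10^9 = 3.00 × 10^7 particles/mL

3.00 × 10^7 particles/mL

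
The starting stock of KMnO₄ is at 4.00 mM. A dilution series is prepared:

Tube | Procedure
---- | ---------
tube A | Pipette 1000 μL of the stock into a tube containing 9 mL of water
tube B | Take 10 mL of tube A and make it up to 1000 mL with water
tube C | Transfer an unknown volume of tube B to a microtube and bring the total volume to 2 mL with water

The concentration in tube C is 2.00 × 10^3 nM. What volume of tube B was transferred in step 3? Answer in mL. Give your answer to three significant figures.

Step 1: 1000 μL + 9 mL = 10000 μL total → factor 10000/1000 = 10
Step 2: 10 mL brought to 1000 mL → factor 1000/10 = 100
Step 3: v brought to 2 mL → factor = 2 mL/v
Product of known-step factors = 1000
Overall factor = 4.00 mM / (2.00 × 10^3 nM) = 2000
Step-3 factor = 2000 / 1000 = 2
v = 2 mL / 2 = 1.00 mL

1.00 mL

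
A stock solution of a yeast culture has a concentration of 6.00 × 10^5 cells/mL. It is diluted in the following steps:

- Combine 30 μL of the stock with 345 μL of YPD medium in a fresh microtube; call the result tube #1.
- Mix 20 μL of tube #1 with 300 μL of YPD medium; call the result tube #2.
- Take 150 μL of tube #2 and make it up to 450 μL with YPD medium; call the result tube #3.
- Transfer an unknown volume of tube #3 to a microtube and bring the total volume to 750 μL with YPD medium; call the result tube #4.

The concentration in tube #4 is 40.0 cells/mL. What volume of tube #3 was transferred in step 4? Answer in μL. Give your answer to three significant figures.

30.0 μL

Step 1: 30 μL + 345 μL = 375 μL total → factor 375/30 = 12.5
Step 2: 20 μL + 300 μL = 320 μL total → factor 320/20 = 16
Step 3: 150 μL brought to 450 μL → factor 450/150 = 3
Step 4: v brought to 750 μL → factor = 750 μL/v
Product of known-step factors = 600
Overall factor = 6.00 × 10^5 cells/mL / (40.0 cells/mL) = 15000
Step-4 factor = 15000 / 600 = 25
v = 750 μL / 25 = 30.0 μL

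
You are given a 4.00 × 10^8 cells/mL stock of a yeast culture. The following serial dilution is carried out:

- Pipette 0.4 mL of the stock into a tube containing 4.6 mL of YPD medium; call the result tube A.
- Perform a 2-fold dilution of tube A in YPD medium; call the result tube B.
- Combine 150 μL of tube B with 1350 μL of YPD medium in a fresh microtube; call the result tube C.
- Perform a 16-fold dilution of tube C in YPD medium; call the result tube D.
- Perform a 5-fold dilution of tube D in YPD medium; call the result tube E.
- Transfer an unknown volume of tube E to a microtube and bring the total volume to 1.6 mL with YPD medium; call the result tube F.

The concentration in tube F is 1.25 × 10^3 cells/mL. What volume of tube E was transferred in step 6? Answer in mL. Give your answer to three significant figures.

Step 1: 0.4 mL + 4.6 mL = 5 mL total → factor 5/0.4 = 12.5
Step 2: 2-fold → factor 2
Step 3: 150 μL + 1350 μL = 1500 μL total → factor 1500/150 = 10
Step 4: 16-fold → factor 16
Step 5: 5-fold → factor 5
Step 6: v brought to 1.6 mL → factor = 1.6 mL/v
Product of known-step factors = 20000
Overall factor = 4.00 × 10^8 cells/mL / (1.25 × 10^3 cells/mL) = 3.2 × 10^5
Step-6 factor = 3.2 × 10^5 / 20000 = 16
v = 1.6 mL / 16 = 0.100 mL

0.100 mL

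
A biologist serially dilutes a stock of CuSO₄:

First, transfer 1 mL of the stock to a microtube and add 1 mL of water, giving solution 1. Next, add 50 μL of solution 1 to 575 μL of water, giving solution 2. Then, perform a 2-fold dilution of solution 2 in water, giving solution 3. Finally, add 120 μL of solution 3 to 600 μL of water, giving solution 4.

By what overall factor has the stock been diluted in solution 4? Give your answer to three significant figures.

Step 1: 1 mL + 1 mL = 2 mL total → factor 2/1 = 2
Step 2: 50 μL + 575 μL = 625 μL total → factor 625/50 = 12.5
Step 3: 2-fold → factor 2
Step 4: 120 μL + 600 μL = 720 μL total → factor 720/120 = 6
Overall dilution factor = 2 × 12.5 × 2 × 6 = 300

300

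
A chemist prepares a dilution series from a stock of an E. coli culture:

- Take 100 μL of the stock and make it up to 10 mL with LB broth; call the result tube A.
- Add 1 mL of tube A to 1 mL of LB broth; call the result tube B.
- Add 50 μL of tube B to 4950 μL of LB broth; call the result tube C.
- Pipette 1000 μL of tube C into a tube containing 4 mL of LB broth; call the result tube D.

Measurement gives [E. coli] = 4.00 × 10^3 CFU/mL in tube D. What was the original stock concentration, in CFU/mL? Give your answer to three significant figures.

4.00 × 10^8 CFU/mL

Step 1: 100 μL brought to 10 mL → factor 10000/100 = 100
Step 2: 1 mL + 1 mL = 2 mL total → factor 2/1 = 2
Step 3: 50 μL + 4950 μL = 5000 μL total → factor 5000/50 = 100
Step 4: 1000 μL + 4 mL = 5000 μL total → factor 5000/1000 = 5
Overall dilution factor = 100 × 2 × 100 × 5 = 1 × 10^5
Stock = 4.00 × 10^3 CFU/mL × 1 × 10^5 = 4.00 × 10^8 CFU/mL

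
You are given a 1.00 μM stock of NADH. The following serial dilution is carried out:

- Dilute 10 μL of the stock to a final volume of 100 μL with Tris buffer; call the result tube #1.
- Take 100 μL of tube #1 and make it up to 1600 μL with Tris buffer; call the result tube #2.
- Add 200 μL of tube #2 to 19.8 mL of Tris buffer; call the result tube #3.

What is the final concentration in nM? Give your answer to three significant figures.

Step 1: 10 μL brought to 100 μL → factor 100/10 = 10
Step 2: 100 μL brought to 1600 μL → factor 1600/100 = 16
Step 3: 200 μL + 19.8 mL = 20000 μL total → factor 20000/200 = 100
Overall dilution factor = 10 × 16 × 100 = 16000
Final = 1.00 μM / 16000 = 6.250 × 10^-5 μM = 0.0625 nM

0.0625 nM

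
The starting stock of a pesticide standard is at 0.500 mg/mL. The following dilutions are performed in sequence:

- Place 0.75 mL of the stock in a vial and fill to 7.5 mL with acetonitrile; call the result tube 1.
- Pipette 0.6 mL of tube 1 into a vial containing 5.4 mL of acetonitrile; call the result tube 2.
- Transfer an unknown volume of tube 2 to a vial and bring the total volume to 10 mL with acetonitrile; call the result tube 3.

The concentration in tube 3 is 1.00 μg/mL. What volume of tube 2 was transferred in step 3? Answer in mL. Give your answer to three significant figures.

Step 1: 0.75 mL brought to 7.5 mL → factor 7.5/0.75 = 10
Step 2: 0.6 mL + 5.4 mL = 6 mL total → factor 6/0.6 = 10
Step 3: v brought to 10 mL → factor = 10 mL/v
Product of known-step factors = 100
Overall factor = 0.500 mg/mL / (1.00 μg/mL) = 500
Step-3 factor = 500 / 100 = 5
v = 10 mL / 5 = 2.00 mL

2.00 mL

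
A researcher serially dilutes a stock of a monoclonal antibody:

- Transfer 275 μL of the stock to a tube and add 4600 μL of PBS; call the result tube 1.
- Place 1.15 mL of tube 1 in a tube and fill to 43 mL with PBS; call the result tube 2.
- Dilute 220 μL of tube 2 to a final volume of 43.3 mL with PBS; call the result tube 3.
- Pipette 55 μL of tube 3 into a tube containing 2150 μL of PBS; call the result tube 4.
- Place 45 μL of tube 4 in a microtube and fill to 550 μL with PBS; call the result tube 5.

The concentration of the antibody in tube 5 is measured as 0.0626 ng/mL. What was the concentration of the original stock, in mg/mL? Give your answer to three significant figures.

4.00 mg/mL

Step 1: 275 μL + 4600 μL = 4875 μL total → factor 4875/275 = 17.727
Step 2: 1.15 mL brought to 43 mL → factor 43/1.15 = 37.391
Step 3: 220 μL brought to 43.3 mL → factor 43300/220 = 196.82
Step 4: 55 μL + 2150 μL = 2205 μL total → factor 2205/55 = 40.091
Step 5: 45 μL brought to 550 μL → factor 550/45 = 12.222
Overall dilution factor = 17.727 × 37.391 × 196.82 × 40.091 × 12.222 = 6.3925 × 10^7
Stock = 0.0626 ng/mL × 6.3925 × 10^7 = 4.002 × 10^6 ng/mL = 4.00 mg/mL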